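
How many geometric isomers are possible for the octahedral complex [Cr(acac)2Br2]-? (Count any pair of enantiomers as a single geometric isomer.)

2

An octahedron has six vertices in three trans pairs; every non-trans pair is cis.
Each acac is bidentate and must span two cis positions.
Systematic placement gives 2 geometric isomers: Br trans; Br cis (chiral).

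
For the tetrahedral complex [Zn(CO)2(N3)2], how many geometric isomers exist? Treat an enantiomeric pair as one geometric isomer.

1

In a tetrahedral complex all four positions are equivalent and every pair of ligands is adjacent — there is no cis/trans distinction.
Only one geometric arrangement is possible.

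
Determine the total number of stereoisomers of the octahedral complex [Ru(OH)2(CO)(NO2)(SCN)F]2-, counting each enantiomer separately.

15

The six octahedral sites form three mutually perpendicular trans pairs.
Exhaustive case analysis gives 9 geometric isomers.
Of these, 6 lack any improper symmetry element and so occur as enantiomeric pairs, giving 9 + 6 = 15 stereoisomers in total.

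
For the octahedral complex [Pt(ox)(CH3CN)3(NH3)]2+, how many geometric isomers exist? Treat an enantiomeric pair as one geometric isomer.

Each ox is bidentate and must span two cis positions.
Systematic placement gives 2 geometric isomers: CH3CN mer; CH3CN fac.

2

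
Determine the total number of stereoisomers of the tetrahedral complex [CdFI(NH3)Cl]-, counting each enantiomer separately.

2

All four vertices of a tetrahedron are equivalent and mutually adjacent, so cis/trans isomerism cannot arise.
Only one geometric arrangement is possible; it has no improper symmetry element, so it exists as a pair of enantiomers (2 stereoisomers).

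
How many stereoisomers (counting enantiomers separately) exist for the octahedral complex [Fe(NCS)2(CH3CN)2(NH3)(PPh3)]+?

8

An octahedron has six vertices in three trans pairs; every non-trans pair is cis.
There are 6 geometric isomers: NCS trans, CH3CN trans; NCS cis, CH3CN trans; NCS cis, CH3CN cis (3 arrangements, 2 chiral); NCS trans, CH3CN cis.
Of these, 2 lack any improper symmetry element and so occur as enantiomeric pairs, giving 6 + 2 = 8 stereoisomers in total.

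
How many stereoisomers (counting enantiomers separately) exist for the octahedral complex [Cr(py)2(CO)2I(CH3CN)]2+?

8

An octahedron has six vertices in three trans pairs; every non-trans pair is cis.
Systematic placement gives 6 geometric isomers: py trans, CO cis; py cis, CO cis (3 arrangements, 2 chiral); py trans, CO trans; py cis, CO trans.
Of these, 2 lack any improper symmetry element and so occur as enantiomeric pairs, giving 6 + 2 = 8 stereoisomers in total.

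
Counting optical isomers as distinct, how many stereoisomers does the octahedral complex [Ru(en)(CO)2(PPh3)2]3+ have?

Each en is bidentate and must span two cis positions.
Working through the distinct placements yields 3 geometric isomers: CO trans, PPh3 cis; CO cis, PPh3 cis (chiral); CO cis, PPh3 trans.
One of these lacks any improper symmetry element and so occurs as an enantiomeric pair, giving 3 + 1 = 4 stereoisomers in total.

4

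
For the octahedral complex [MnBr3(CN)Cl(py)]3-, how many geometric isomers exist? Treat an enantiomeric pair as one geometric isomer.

In an octahedral complex each vertex has one trans partner and four cis neighbours.
The distinct arrangements are (4 in all): Br mer (3 arrangements); Br fac (chiral).

4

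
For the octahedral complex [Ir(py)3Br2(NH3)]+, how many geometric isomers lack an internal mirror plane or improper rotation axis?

In an octahedral complex each vertex has one trans partner and four cis neighbours.
The distinct arrangements are (3 in all): py mer, Br trans; py mer, Br cis; py fac, Br cis.
Each arrangement has an internal mirror plane or centre of symmetry, so none is chiral.

0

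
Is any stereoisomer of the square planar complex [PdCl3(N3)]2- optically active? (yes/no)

In a square planar complex each vertex has one trans partner and two cis neighbours.
Only one geometric arrangement is possible.

no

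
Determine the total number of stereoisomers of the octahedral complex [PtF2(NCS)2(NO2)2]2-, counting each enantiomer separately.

An octahedron has six vertices in three trans pairs; every non-trans pair is cis.
There are 5 geometric isomers: F trans, NCS trans, NO2 trans; F trans, NCS cis, NO2 cis; F cis, NCS cis, NO2 trans; F cis, NCS cis, NO2 cis (chiral); F cis, NCS trans, NO2 cis.
One of these lacks any improper symmetry element and so occurs as an enantiomeric pair, giving 5 + 1 = 6 stereoisomers in total.

6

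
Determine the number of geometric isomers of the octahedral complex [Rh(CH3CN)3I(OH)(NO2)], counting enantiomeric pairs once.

4

An octahedron has six vertices in three trans pairs; every non-trans pair is cis.
The distinct arrangements are (4 in all): CH3CN mer (3 arrangements); CH3CN fac (chiral).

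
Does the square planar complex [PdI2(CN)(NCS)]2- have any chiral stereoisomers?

no

A square has two trans pairs of vertices; adjacent vertices are cis.
Systematic placement gives 2 geometric isomers: I cis; I trans.
Each arrangement has an internal mirror plane or centre of symmetry, so none is chiral.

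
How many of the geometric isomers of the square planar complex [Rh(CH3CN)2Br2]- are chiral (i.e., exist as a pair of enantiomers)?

A square has two trans pairs of vertices; adjacent vertices are cis.
The distinct arrangements are (2 in all): CH3CN cis; CH3CN trans.
Each arrangement has an internal mirror plane or centre of symmetry, so none is chiral.

0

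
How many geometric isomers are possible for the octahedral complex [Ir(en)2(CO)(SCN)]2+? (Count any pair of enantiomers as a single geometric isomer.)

The six octahedral sites form three mutually perpendicular trans pairs.
Each en is bidentate and must span two cis positions.
There are 2 geometric isomers: CO and SCN mutually trans; CO and SCN mutually cis (chiral).

2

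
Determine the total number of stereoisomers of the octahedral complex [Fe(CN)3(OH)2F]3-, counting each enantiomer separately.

The distinct arrangements are (3 in all): CN mer, OH trans; CN mer, OH cis; CN fac, OH cis.
Each arrangement has an internal mirror plane or centre of symmetry, so none is chiral.

3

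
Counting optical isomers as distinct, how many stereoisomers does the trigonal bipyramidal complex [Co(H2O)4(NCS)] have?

In a trigonal bipyramid the two axial positions differ from the three equatorial ones.
Working through the distinct placements yields 2 geometric isomers: NCS equatorial; NCS axial.
Each arrangement has an internal mirror plane or centre of symmetry, so none is chiral.

2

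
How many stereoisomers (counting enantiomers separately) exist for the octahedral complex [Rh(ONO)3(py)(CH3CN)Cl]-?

5

An octahedron has six vertices in three trans pairs; every non-trans pair is cis.
Working through the distinct placements yields 4 geometric isomers: ONO mer (3 arrangements); ONO fac (chiral).
One of these lacks any improper symmetry element and so occurs as an enantiomeric pair, giving 4 + 1 = 5 stereoisomers in total.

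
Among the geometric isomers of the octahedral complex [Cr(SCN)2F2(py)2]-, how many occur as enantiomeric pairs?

In an octahedral complex each vertex has one trans partner and four cis neighbours.
There are 5 geometric isomers: SCN trans, F trans, py trans; SCN cis, F trans, py cis; SCN cis, F cis, py trans; SCN cis, F cis, py cis (chiral); SCN trans, F cis, py cis.
One of these lacks any improper symmetry element and so occurs as an enantiomeric pair, giving 5 + 1 = 6 stereoisomers in total.

1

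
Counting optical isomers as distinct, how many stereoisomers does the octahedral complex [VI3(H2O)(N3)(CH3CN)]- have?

5

In an octahedral complex each vertex has one trans partner and four cis neighbours.
Working through the distinct placements yields 4 geometric isomers: I mer (3 arrangements); I fac (chiral).
One of these lacks any improper symmetry element and so occurs as an enantiomeric pair, giving 4 + 1 = 5 stereoisomers in total.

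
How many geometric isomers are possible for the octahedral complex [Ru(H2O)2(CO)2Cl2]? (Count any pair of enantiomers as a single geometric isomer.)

5

An octahedron has six vertices in three trans pairs; every non-trans pair is cis.
Systematic placement gives 5 geometric isomers: H2O trans, CO trans, Cl trans; H2O cis, CO trans, Cl cis; H2O trans, CO cis, Cl cis; H2O cis, CO cis, Cl cis (chiral); H2O cis, CO cis, Cl trans.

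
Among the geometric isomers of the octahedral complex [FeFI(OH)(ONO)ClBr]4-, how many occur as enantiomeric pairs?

The six octahedral sites form three mutually perpendicular trans pairs.
Exhaustive case analysis gives 15 geometric isomers.
Of these, 15 lack any improper symmetry element and so occur as enantiomeric pairs, giving 15 + 15 = 30 stereoisomers in total.

15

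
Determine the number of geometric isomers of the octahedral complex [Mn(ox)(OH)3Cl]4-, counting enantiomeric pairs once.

2

Each ox is bidentate and must span two cis positions.
Systematic placement gives 2 geometric isomers: OH fac; OH mer.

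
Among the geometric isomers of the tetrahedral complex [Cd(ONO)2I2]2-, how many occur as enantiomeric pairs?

0

All four vertices of a tetrahedron are equivalent and mutually adjacent, so cis/trans isomerism cannot arise.
Only one geometric arrangement is possible.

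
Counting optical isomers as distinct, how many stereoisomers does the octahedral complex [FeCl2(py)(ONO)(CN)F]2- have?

15

The six octahedral sites form three mutually perpendicular trans pairs.
Placing the ligands in turn and identifying arrangements related by rotation or reflection leaves 9 distinct geometric isomers.
Of these, 6 lack any improper symmetry element and so occur as enantiomeric pairs, giving 9 + 6 = 15 stereoisomers in total.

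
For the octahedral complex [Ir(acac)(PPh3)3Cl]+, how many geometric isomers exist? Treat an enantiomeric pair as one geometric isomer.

In an octahedral complex each vertex has one trans partner and four cis neighbours.
Each acac is bidentate and must span two cis positions.
There are 2 geometric isomers: PPh3 fac; PPh3 mer.

2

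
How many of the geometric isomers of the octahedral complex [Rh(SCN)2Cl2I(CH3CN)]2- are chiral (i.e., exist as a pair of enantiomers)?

In an octahedral complex each vertex has one trans partner and four cis neighbours.
The distinct arrangements are (6 in all): SCN trans, Cl cis; SCN cis, Cl cis (3 arrangements, 2 chiral); SCN trans, Cl trans; SCN cis, Cl trans.
Of these, 2 lack any improper symmetry element and so occur as enantiomeric pairs, giving 6 + 2 = 8 stereoisomers in total.

2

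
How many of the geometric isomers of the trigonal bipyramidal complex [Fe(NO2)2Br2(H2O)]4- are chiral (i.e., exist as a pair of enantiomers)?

1

A trigonal bipyramid has two axial and three equatorial sites, which are chemically inequivalent.
Placing the ligands in turn and identifying arrangements related by rotation or reflection leaves 5 distinct geometric isomers.
One of these lacks any improper symmetry element and so occurs as an enantiomeric pair, giving 5 + 1 = 6 stereoisomers in total.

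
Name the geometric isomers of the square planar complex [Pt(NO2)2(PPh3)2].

cis and trans

Systematic placement gives 2 geometric isomers: NO2 cis; NO2 trans.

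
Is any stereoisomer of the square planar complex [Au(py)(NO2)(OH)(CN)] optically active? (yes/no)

no

Working through the distinct placements yields 3 geometric isomers: (CN/OH trans, NO2/py trans); (CN/py trans, NO2/OH trans); (CN/NO2 trans, OH/py trans).
Each arrangement has an internal mirror plane or centre of symmetry, so none is chiral.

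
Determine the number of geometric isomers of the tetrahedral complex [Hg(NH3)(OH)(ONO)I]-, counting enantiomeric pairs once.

In a tetrahedral complex all four positions are equivalent and every pair of ligands is adjacent — there is no cis/trans distinction.
Only one geometric arrangement is possible; it has no improper symmetry element, so it exists as a pair of enantiomers (2 stereoisomers).

1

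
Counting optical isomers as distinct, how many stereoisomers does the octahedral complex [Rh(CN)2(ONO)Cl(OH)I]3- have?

An octahedron has six vertices in three trans pairs; every non-trans pair is cis.
Placing the ligands in turn and identifying arrangements related by rotation or reflection leaves 9 distinct geometric isomers.
Of these, 6 lack any improper symmetry element and so occur as enantiomeric pairs, giving 9 + 6 = 15 stereoisomers in total.

15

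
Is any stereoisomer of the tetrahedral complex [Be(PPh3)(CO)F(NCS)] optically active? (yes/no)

yes

In a tetrahedral complex all four positions are equivalent and every pair of ligands is adjacent — there is no cis/trans distinction.
Only one geometric arrangement is possible; it has no improper symmetry element, so it exists as a pair of enantiomers (2 stereoisomers).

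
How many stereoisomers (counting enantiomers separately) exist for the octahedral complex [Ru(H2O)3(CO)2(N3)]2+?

An octahedron has six vertices in three trans pairs; every non-trans pair is cis.
Working through the distinct placements yields 3 geometric isomers: H2O mer, CO trans; H2O fac, CO cis; H2O mer, CO cis.
Each arrangement has an internal mirror plane or centre of symmetry, so none is chiral.

3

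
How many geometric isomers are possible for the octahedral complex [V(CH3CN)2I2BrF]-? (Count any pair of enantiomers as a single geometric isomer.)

The six octahedral sites form three mutually perpendicular trans pairs.
There are 6 geometric isomers: CH3CN cis, I trans; CH3CN cis, I cis (3 arrangements, 2 chiral); CH3CN trans, I trans; CH3CN trans, I cis.

6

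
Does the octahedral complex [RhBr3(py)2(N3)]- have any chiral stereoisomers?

no

An octahedron has six vertices in three trans pairs; every non-trans pair is cis.
There are 3 geometric isomers: Br mer, py trans; Br mer, py cis; Br fac, py cis.
Each arrangement has an internal mirror plane or centre of symmetry, so none is chiral.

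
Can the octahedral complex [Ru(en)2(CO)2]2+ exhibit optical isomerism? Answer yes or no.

In an octahedral complex each vertex has one trans partner and four cis neighbours.
Each en is bidentate and must span two cis positions.
Working through the distinct placements yields 2 geometric isomers: CO trans; CO cis (chiral).
One of these lacks any improper symmetry element and so occurs as an enantiomeric pair, giving 2 + 1 = 3 stereoisomers in total.

yes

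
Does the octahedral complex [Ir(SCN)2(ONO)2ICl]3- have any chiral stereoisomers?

yes

In an octahedral complex each vertex has one trans partner and four cis neighbours.
There are 6 geometric isomers: SCN trans, ONO trans; SCN cis, ONO cis (3 arrangements, 2 chiral); SCN trans, ONO cis; SCN cis, ONO trans.
Of these, 2 lack any improper symmetry element and so occur as enantiomeric pairs, giving 6 + 2 = 8 stereoisomers in total.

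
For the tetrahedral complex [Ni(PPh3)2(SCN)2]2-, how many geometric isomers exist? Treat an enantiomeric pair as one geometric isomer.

1

In a tetrahedral complex all four positions are equivalent and every pair of ligands is adjacent — there is no cis/trans distinction.
Only one geometric arrangement is possible.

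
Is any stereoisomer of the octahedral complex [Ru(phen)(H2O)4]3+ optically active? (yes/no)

Each phen is bidentate and must span two cis positions.
Only one geometric arrangement is possible.

no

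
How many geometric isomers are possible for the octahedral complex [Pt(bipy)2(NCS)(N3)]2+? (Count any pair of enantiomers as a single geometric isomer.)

2

The six octahedral sites form three mutually perpendicular trans pairs.
Each bipy is bidentate and must span two cis positions.
Systematic placement gives 2 geometric isomers: NCS and N3 mutually trans; NCS and N3 mutually cis (chiral).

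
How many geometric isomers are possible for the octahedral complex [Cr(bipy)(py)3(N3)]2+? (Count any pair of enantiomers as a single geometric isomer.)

2

The six octahedral sites form three mutually perpendicular trans pairs.
Each bipy is bidentate and must span two cis positions.
There are 2 geometric isomers: py mer; py fac.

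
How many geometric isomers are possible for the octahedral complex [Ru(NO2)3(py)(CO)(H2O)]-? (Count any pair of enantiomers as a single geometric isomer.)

4

An octahedron has six vertices in three trans pairs; every non-trans pair is cis.
Working through the distinct placements yields 4 geometric isomers: NO2 mer (3 arrangements); NO2 fac (chiral).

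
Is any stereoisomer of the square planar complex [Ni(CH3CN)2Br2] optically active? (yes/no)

no

In a square planar complex each vertex has one trans partner and two cis neighbours.
The distinct arrangements are (2 in all): CH3CN cis; CH3CN trans.
Each arrangement has an internal mirror plane or centre of symmetry, so none is chiral.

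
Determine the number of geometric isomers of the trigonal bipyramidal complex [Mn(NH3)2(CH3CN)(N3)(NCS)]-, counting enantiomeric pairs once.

7

A trigonal bipyramid has two axial and three equatorial sites, which are chemically inequivalent.
Systematic enumeration (placing each ligand type in turn and discarding arrangements equivalent by rotation or reflection) gives 7 geometric isomers.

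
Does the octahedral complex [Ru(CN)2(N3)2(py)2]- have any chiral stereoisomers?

An octahedron has six vertices in three trans pairs; every non-trans pair is cis.
Working through the distinct placements yields 5 geometric isomers: CN trans, N3 trans, py trans; CN trans, N3 cis, py cis; CN cis, N3 cis, py trans; CN cis, N3 cis, py cis (chiral); CN cis, N3 trans, py cis.
One of these lacks any improper symmetry element and so occurs as an enantiomeric pair, giving 5 + 1 = 6 stereoisomers in total.

yes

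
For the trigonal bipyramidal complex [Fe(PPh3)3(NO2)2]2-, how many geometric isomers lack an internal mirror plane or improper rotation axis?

0

In a trigonal bipyramid the two axial positions differ from the three equatorial ones.
The distinct arrangements are (3 in all): NO2 both axial; NO2 one axial, one equatorial; NO2 both equatorial.
Each arrangement has an internal mirror plane or centre of symmetry, so none is chiral.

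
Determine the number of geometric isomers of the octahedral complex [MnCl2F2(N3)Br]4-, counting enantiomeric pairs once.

Systematic placement gives 6 geometric isomers: Cl cis, F cis (3 arrangements, 2 chiral); Cl cis, F trans; Cl trans, F cis; Cl trans, F trans.

6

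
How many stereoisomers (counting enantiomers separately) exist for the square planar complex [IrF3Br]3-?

In a square planar complex each vertex has one trans partner and two cis neighbours.
Only one geometric arrangement is possible.

1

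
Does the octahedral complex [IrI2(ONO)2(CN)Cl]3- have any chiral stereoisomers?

yes

Systematic placement gives 6 geometric isomers: I trans, ONO trans; I cis, ONO cis (3 arrangements, 2 chiral); I cis, ONO trans; I trans, ONO cis.
Of these, 2 lack any improper symmetry element and so occur as enantiomeric pairs, giving 6 + 2 = 8 stereoisomers in total.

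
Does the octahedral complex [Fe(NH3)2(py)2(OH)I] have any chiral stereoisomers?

yes

Systematic placement gives 6 geometric isomers: NH3 cis, py trans; NH3 cis, py cis (3 arrangements, 2 chiral); NH3 trans, py trans; NH3 trans, py cis.
Of these, 2 lack any improper symmetry element and so occur as enantiomeric pairs, giving 6 + 2 = 8 stereoisomers in total.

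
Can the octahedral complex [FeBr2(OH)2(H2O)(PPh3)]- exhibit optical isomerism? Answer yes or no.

An octahedron has six vertices in three trans pairs; every non-trans pair is cis.
Working through the distinct placements yields 6 geometric isomers: Br trans, OH cis; Br trans, OH trans; Br cis, OH cis (3 arrangements, 2 chiral); Br cis, OH trans.
Of these, 2 lack any improper symmetry element and so occur as enantiomeric pairs, giving 6 + 2 = 8 stereoisomers in total.

yes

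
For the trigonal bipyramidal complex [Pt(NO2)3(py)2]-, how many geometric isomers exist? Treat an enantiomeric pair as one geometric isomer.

In a trigonal bipyramid the two axial positions differ from the three equatorial ones.
The distinct arrangements are (3 in all): py both equatorial; py one axial, one equatorial; py both axial.

3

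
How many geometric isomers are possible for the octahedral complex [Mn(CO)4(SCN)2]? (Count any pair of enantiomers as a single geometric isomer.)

In an octahedral complex each vertex has one trans partner and four cis neighbours.
Working through the distinct placements yields 2 geometric isomers: SCN trans; SCN cis.

2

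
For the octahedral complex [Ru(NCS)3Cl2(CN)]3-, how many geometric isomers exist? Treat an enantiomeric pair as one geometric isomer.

Systematic placement gives 3 geometric isomers: NCS mer, Cl cis; NCS mer, Cl trans; NCS fac, Cl cis.

3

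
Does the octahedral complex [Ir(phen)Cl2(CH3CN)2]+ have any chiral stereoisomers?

An octahedron has six vertices in three trans pairs; every non-trans pair is cis.
Each phen is bidentate and must span two cis positions.
Systematic placement gives 3 geometric isomers: Cl cis, CH3CN trans; Cl cis, CH3CN cis (chiral); Cl trans, CH3CN cis.
One of these lacks any improper symmetry element and so occurs as an enantiomeric pair, giving 3 + 1 = 4 stereoisomers in total.

yes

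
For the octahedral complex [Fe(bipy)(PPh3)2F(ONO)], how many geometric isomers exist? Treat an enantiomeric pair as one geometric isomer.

In an octahedral complex each vertex has one trans partner and four cis neighbours.
Each bipy is bidentate and must span two cis positions.
There are 4 geometric isomers: PPh3 cis (3 arrangements, 2 chiral); PPh3 trans.

4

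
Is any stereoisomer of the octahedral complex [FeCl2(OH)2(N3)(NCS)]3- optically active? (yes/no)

The six octahedral sites form three mutually perpendicular trans pairs.
Systematic placement gives 6 geometric isomers: Cl trans, OH trans; Cl trans, OH cis; Cl cis, OH trans; Cl cis, OH cis (3 arrangements, 2 chiral).
Of these, 2 lack any improper symmetry element and so occur as enantiomeric pairs, giving 6 + 2 = 8 stereoisomers in total.

yes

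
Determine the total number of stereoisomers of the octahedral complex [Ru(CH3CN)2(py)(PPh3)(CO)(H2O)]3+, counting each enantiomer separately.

The six octahedral sites form three mutually perpendicular trans pairs.
Systematic enumeration (placing each ligand type in turn and discarding arrangements equivalent by rotation or reflection) gives 9 geometric isomers.
Of these, 6 lack any improper symmetry element and so occur as enantiomeric pairs, giving 9 + 6 = 15 stereoisomers in total.

15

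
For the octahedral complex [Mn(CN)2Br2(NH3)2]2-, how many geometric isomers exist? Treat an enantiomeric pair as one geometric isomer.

In an octahedral complex each vertex has one trans partner and four cis neighbours.
The distinct arrangements are (5 in all): CN trans, Br trans, NH3 trans; CN cis, Br trans, NH3 cis; CN cis, Br cis, NH3 trans; CN cis, Br cis, NH3 cis (chiral); CN trans, Br cis, NH3 cis.

5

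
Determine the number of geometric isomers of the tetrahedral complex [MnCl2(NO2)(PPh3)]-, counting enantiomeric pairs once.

All four vertices of a tetrahedron are equivalent and mutually adjacent, so cis/trans isomerism cannot arise.
Only one geometric arrangement is possible.

1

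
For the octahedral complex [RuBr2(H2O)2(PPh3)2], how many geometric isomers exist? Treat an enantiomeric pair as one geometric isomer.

The distinct arrangements are (5 in all): Br trans, H2O trans, PPh3 trans; Br trans, H2O cis, PPh3 cis; Br cis, H2O cis, PPh3 trans; Br cis, H2O cis, PPh3 cis (chiral); Br cis, H2O trans, PPh3 cis.

5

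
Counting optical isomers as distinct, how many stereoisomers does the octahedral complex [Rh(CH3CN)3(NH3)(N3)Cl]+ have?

An octahedron has six vertices in three trans pairs; every non-trans pair is cis.
There are 4 geometric isomers: CH3CN mer (3 arrangements); CH3CN fac (chiral).
One of these lacks any improper symmetry element and so occurs as an enantiomeric pair, giving 4 + 1 = 5 stereoisomers in total.

5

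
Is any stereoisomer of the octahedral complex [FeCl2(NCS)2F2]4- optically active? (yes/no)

yes

In an octahedral complex each vertex has one trans partner and four cis neighbours.
Working through the distinct placements yields 5 geometric isomers: Cl trans, NCS trans, F trans; Cl trans, NCS cis, F cis; Cl cis, NCS trans, F cis; Cl cis, NCS cis, F cis (chiral); Cl cis, NCS cis, F trans.
One of these lacks any improper symmetry element and so occurs as an enantiomeric pair, giving 5 + 1 = 6 stereoisomers in total.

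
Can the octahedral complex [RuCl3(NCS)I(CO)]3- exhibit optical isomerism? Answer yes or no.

The six octahedral sites form three mutually perpendicular trans pairs.
The distinct arrangements are (4 in all): Cl mer (3 arrangements); Cl fac (chiral).
One of these lacks any improper symmetry element and so occurs as an enantiomeric pair, giving 4 + 1 = 5 stereoisomers in total.

yes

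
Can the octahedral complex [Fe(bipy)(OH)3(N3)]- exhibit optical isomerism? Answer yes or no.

In an octahedral complex each vertex has one trans partner and four cis neighbours.
Each bipy is bidentate and must span two cis positions.
There are 2 geometric isomers: OH fac; OH mer.
Each arrangement has an internal mirror plane or centre of symmetry, so none is chiral.

no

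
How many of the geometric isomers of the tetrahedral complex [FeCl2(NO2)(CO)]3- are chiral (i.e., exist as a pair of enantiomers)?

In a tetrahedral complex all four positions are equivalent and every pair of ligands is adjacent — there is no cis/trans distinction.
Only one geometric arrangement is possible.

0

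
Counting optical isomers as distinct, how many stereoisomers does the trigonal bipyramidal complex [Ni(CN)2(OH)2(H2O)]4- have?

6

In a trigonal bipyramid the two axial positions differ from the three equatorial ones.
Exhaustive case analysis gives 5 geometric isomers.
One of these lacks any improper symmetry element and so occurs as an enantiomeric pair, giving 5 + 1 = 6 stereoisomers in total.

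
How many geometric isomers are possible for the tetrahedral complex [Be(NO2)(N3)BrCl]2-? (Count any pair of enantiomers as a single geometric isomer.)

1

In a tetrahedral complex all four positions are equivalent and every pair of ligands is adjacent — there is no cis/trans distinction.
Only one geometric arrangement is possible; it has no improper symmetry element, so it exists as a pair of enantiomers (2 stereoisomers).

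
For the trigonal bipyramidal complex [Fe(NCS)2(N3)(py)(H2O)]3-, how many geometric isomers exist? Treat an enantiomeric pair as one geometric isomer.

7

In a trigonal bipyramid the two axial positions differ from the three equatorial ones.
Systematic enumeration (placing each ligand type in turn and discarding arrangements equivalent by rotation or reflection) gives 7 geometric isomers.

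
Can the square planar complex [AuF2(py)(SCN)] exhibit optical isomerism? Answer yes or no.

no

In a square planar complex each vertex has one trans partner and two cis neighbours.
The distinct arrangements are (2 in all): F cis; F trans.
Each arrangement has an internal mirror plane or centre of symmetry, so none is chiral.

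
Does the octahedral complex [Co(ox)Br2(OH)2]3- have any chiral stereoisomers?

yes

An octahedron has six vertices in three trans pairs; every non-trans pair is cis.
Each ox is bidentate and must span two cis positions.
The distinct arrangements are (3 in all): Br trans, OH cis; Br cis, OH cis (chiral); Br cis, OH trans.
One of these lacks any improper symmetry element and so occurs as an enantiomeric pair, giving 3 + 1 = 4 stereoisomers in total.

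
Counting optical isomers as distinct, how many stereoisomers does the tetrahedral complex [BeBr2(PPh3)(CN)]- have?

1

In a tetrahedral complex all four positions are equivalent and every pair of ligands is adjacent — there is no cis/trans distinction.
Only one geometric arrangement is possible.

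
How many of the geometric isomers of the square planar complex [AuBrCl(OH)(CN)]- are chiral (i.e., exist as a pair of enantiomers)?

There are 3 geometric isomers: (Br/Cl trans, CN/OH trans); (Br/OH trans, CN/Cl trans); (Br/CN trans, Cl/OH trans).
Each arrangement has an internal mirror plane or centre of symmetry, so none is chiral.

0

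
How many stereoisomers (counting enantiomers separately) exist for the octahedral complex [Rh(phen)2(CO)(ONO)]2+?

3

The six octahedral sites form three mutually perpendicular trans pairs.
Each phen is bidentate and must span two cis positions.
Working through the distinct placements yields 2 geometric isomers: CO and ONO mutually trans; CO and ONO mutually cis (chiral).
One of these lacks any improper symmetry element and so occurs as an enantiomeric pair, giving 2 + 1 = 3 stereoisomers in total.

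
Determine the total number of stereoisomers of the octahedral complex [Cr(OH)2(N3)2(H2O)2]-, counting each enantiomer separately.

6

An octahedron has six vertices in three trans pairs; every non-trans pair is cis.
The distinct arrangements are (5 in all): OH trans, N3 trans, H2O trans; OH cis, N3 cis, H2O trans; OH trans, N3 cis, H2O cis; OH cis, N3 cis, H2O cis (chiral); OH cis, N3 trans, H2O cis.
One of these lacks any improper symmetry element and so occurs as an enantiomeric pair, giving 5 + 1 = 6 stereoisomers in total.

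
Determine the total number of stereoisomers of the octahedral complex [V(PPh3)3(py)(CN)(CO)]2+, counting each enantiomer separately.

5

In an octahedral complex each vertex has one trans partner and four cis neighbours.
Working through the distinct placements yields 4 geometric isomers: PPh3 mer (3 arrangements); PPh3 fac (chiral).
One of these lacks any improper symmetry element and so occurs as an enantiomeric pair, giving 4 + 1 = 5 stereoisomers in total.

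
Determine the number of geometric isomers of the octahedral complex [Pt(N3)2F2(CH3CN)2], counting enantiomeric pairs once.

5

An octahedron has six vertices in three trans pairs; every non-trans pair is cis.
The distinct arrangements are (5 in all): N3 trans, F trans, CH3CN trans; N3 cis, F cis, CH3CN trans; N3 trans, F cis, CH3CN cis; N3 cis, F cis, CH3CN cis (chiral); N3 cis, F trans, CH3CN cis.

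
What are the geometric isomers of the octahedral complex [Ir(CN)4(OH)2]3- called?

cis and trans

An octahedron has six vertices in three trans pairs; every non-trans pair is cis.
Working through the distinct placements yields 2 geometric isomers: OH trans; OH cis.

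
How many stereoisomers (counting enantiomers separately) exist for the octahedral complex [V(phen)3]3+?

Each phen is bidentate and must span two cis positions.
Only one geometric arrangement is possible; it has no improper symmetry element, so it exists as a pair of enantiomers (2 stereoisomers).

2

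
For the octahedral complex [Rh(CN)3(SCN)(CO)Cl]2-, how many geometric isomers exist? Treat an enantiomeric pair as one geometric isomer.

4

An octahedron has six vertices in three trans pairs; every non-trans pair is cis.
There are 4 geometric isomers: CN mer (3 arrangements); CN fac (chiral).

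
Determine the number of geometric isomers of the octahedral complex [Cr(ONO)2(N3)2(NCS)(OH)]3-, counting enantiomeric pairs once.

An octahedron has six vertices in three trans pairs; every non-trans pair is cis.
The distinct arrangements are (6 in all): ONO trans, N3 trans; ONO cis, N3 trans; ONO trans, N3 cis; ONO cis, N3 cis (3 arrangements, 2 chiral).

6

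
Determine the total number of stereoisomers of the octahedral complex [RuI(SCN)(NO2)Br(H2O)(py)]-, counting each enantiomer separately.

In an octahedral complex each vertex has one trans partner and four cis neighbours.
Exhaustive case analysis gives 15 geometric isomers.
Of these, 15 lack any improper symmetry element and so occur as enantiomeric pairs, giving 15 + 15 = 30 stereoisomers in total.

30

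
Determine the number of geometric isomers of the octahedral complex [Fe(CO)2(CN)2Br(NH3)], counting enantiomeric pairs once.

6

An octahedron has six vertices in three trans pairs; every non-trans pair is cis.
The distinct arrangements are (6 in all): CO cis, CN cis (3 arrangements, 2 chiral); CO trans, CN cis; CO cis, CN trans; CO trans, CN trans.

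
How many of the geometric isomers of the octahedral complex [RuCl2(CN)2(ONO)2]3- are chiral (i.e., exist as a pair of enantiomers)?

1

In an octahedral complex each vertex has one trans partner and four cis neighbours.
Systematic placement gives 5 geometric isomers: Cl trans, CN trans, ONO trans; Cl cis, CN trans, ONO cis; Cl cis, CN cis, ONO trans; Cl cis, CN cis, ONO cis (chiral); Cl trans, CN cis, ONO cis.
One of these lacks any improper symmetry element and so occurs as an enantiomeric pair, giving 5 + 1 = 6 stereoisomers in total.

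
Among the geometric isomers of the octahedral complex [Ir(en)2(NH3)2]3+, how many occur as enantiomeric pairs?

1

Each en is bidentate and must span two cis positions.
Working through the distinct placements yields 2 geometric isomers: NH3 trans; NH3 cis (chiral).
One of these lacks any improper symmetry element and so occurs as an enantiomeric pair, giving 2 + 1 = 3 stereoisomers in total.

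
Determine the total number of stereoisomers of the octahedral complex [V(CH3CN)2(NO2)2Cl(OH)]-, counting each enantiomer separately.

8

Systematic placement gives 6 geometric isomers: CH3CN trans, NO2 cis; CH3CN trans, NO2 trans; CH3CN cis, NO2 cis (3 arrangements, 2 chiral); CH3CN cis, NO2 trans.
Of these, 2 lack any improper symmetry element and so occur as enantiomeric pairs, giving 6 + 2 = 8 stereoisomers in total.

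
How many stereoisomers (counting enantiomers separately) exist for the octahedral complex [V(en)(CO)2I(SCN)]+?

6

Each en is bidentate and must span two cis positions.
The distinct arrangements are (4 in all): CO trans; CO cis (3 arrangements, 2 chiral).
Of these, 2 lack any improper symmetry element and so occur as enantiomeric pairs, giving 4 + 2 = 6 stereoisomers in total.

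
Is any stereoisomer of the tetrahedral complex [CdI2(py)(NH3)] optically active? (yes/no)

All four vertices of a tetrahedron are equivalent and mutually adjacent, so cis/trans isomerism cannot arise.
Only one geometric arrangement is possible.

no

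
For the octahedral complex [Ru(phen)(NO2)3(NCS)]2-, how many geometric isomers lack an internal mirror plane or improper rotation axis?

In an octahedral complex each vertex has one trans partner and four cis neighbours.
Each phen is bidentate and must span two cis positions.
The distinct arrangements are (2 in all): NO2 fac; NO2 mer.
Each arrangement has an internal mirror plane or centre of symmetry, so none is chiral.

0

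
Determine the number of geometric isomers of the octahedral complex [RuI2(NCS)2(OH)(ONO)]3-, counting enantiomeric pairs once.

6

An octahedron has six vertices in three trans pairs; every non-trans pair is cis.
Working through the distinct placements yields 6 geometric isomers: I trans, NCS trans; I trans, NCS cis; I cis, NCS cis (3 arrangements, 2 chiral); I cis, NCS trans.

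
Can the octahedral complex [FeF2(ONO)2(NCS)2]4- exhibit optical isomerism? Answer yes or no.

The six octahedral sites form three mutually perpendicular trans pairs.
The distinct arrangements are (5 in all): F trans, ONO trans, NCS trans; F trans, ONO cis, NCS cis; F cis, ONO trans, NCS cis; F cis, ONO cis, NCS cis (chiral); F cis, ONO cis, NCS trans.
One of these lacks any improper symmetry element and so occurs as an enantiomeric pair, giving 5 + 1 = 6 stereoisomers in total.

yes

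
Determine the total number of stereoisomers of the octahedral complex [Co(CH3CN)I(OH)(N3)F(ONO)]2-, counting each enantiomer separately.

An octahedron has six vertices in three trans pairs; every non-trans pair is cis.
Placing the ligands in turn and identifying arrangements related by rotation or reflection leaves 15 distinct geometric isomers.
Of these, 15 lack any improper symmetry element and so occur as enantiomeric pairs, giving 15 + 15 = 30 stereoisomers in total.

30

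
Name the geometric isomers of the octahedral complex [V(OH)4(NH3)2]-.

The six octahedral sites form three mutually perpendicular trans pairs.
Working through the distinct placements yields 2 geometric isomers: NH3 trans; NH3 cis.

cis and trans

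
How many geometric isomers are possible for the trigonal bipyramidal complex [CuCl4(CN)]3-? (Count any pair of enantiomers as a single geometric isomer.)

2

In a trigonal bipyramid the two axial positions differ from the three equatorial ones.
Systematic placement gives 2 geometric isomers: CN axial; CN equatorial.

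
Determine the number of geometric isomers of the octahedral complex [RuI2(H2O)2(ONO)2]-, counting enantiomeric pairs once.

In an octahedral complex each vertex has one trans partner and four cis neighbours.
The distinct arrangements are (5 in all): I trans, H2O trans, ONO trans; I cis, H2O trans, ONO cis; I cis, H2O cis, ONO trans; I cis, H2O cis, ONO cis (chiral); I trans, H2O cis, ONO cis.

5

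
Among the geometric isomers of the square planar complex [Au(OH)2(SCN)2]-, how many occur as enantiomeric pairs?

A square has two trans pairs of vertices; adjacent vertices are cis.
There are 2 geometric isomers: OH cis; OH trans.
Each arrangement has an internal mirror plane or centre of symmetry, so none is chiral.

0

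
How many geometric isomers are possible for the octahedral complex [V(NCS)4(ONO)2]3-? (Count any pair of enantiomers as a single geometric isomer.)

In an octahedral complex each vertex has one trans partner and four cis neighbours.
Systematic placement gives 2 geometric isomers: ONO trans; ONO cis.

2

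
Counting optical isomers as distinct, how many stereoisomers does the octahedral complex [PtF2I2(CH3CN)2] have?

An octahedron has six vertices in three trans pairs; every non-trans pair is cis.
Systematic placement gives 5 geometric isomers: F trans, I trans, CH3CN trans; F cis, I cis, CH3CN trans; F cis, I trans, CH3CN cis; F cis, I cis, CH3CN cis (chiral); F trans, I cis, CH3CN cis.
One of these lacks any improper symmetry element and so occurs as an enantiomeric pair, giving 5 + 1 = 6 stereoisomers in total.

6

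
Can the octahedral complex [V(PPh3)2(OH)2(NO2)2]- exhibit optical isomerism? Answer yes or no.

yes

An octahedron has six vertices in three trans pairs; every non-trans pair is cis.
Systematic placement gives 5 geometric isomers: PPh3 trans, OH trans, NO2 trans; PPh3 cis, OH cis, NO2 trans; PPh3 trans, OH cis, NO2 cis; PPh3 cis, OH cis, NO2 cis (chiral); PPh3 cis, OH trans, NO2 cis.
One of these lacks any improper symmetry element and so occurs as an enantiomeric pair, giving 5 + 1 = 6 stereoisomers in total.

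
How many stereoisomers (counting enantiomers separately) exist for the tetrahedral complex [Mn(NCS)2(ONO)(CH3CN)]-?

1

In a tetrahedral complex all four positions are equivalent and every pair of ligands is adjacent — there is no cis/trans distinction.
Only one geometric arrangement is possible.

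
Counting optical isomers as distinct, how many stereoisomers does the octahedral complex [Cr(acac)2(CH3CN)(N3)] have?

3

The six octahedral sites form three mutually perpendicular trans pairs.
Each acac is bidentate and must span two cis positions.
The distinct arrangements are (2 in all): CH3CN and N3 mutually trans; CH3CN and N3 mutually cis (chiral).
One of these lacks any improper symmetry element and so occurs as an enantiomeric pair, giving 2 + 1 = 3 stereoisomers in total.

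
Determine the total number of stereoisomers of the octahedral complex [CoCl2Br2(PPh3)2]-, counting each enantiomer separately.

6

In an octahedral complex each vertex has one trans partner and four cis neighbours.
The distinct arrangements are (5 in all): Cl trans, Br trans, PPh3 trans; Cl cis, Br trans, PPh3 cis; Cl cis, Br cis, PPh3 trans; Cl cis, Br cis, PPh3 cis (chiral); Cl trans, Br cis, PPh3 cis.
One of these lacks any improper symmetry element and so occurs as an enantiomeric pair, giving 5 + 1 = 6 stereoisomers in total.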